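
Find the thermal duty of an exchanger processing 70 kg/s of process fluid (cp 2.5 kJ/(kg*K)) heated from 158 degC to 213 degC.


Q = m_dot * cp * delta_T
delta_T = 213 - 158 = 55 K
Q = 70 * 2.5 * 55
= 175 * 55
= 9625 kW

9625 kW


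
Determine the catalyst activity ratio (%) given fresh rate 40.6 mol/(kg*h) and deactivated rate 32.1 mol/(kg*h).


Activity (%) = (rate_used / rate_fresh) * 100
rate_used = 32.1, rate_fresh = 40.6
= (32.1 / 40.6) * 100
= 0.7906 * 100 = 79.06

79.06 %


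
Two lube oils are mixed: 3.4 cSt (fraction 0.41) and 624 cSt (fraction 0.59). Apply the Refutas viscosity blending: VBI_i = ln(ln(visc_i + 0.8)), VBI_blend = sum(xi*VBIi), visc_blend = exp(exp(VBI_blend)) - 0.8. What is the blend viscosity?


Refutas method: VBN_i = 14.534*ln(ln(visc_i + 0.8)) + 10.975, blended linearly by mass fraction; since VBN is linear in VBI_i = ln(ln(visc_i + 0.8)) and the fractions sum to 1, blend VBI directly: visc = exp(exp(VBI_blend)) - 0.8
VBI_1 = ln(ln(3.4 + 0.8)) = 0.361224
VBI_2 = ln(ln(624 + 0.8)) = 1.86213
VBI_blend = 0.41 * 0.361224 + 0.59 * 1.86213 = 1.24676
visc_blend = exp(exp(1.24676)) - 0.8 = 31.63

31.63 cSt


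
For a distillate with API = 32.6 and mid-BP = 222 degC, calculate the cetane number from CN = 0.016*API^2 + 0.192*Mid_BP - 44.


CN = 0.016 * 32.6^2 + 0.192 * 222 - 44
CN = 17.00416 + 42.624 - 44 = 15.62816

15.62816


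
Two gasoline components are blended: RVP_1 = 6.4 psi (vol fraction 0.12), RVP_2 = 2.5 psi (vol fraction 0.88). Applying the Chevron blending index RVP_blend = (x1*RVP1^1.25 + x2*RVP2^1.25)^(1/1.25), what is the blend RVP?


Chevron index: RVP_blend = (sum xi*RVPi^1.25)^(1/1.25)
RVP^1.25 terms: 0.12 * 6.4^1.25 + 0.88 * 2.5^1.25 = 3.98789
RVP_blend = 3.98789^(1/1.25) = 3.024

3.024 psi


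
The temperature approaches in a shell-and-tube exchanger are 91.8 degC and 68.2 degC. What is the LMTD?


LMTD = (dT1 - dT2) / ln(dT1/dT2)
= (91.8 - 68.2) / ln(91.8 / 68.2) = 23.6 / 0.297168 = 79.42

79.42 degC


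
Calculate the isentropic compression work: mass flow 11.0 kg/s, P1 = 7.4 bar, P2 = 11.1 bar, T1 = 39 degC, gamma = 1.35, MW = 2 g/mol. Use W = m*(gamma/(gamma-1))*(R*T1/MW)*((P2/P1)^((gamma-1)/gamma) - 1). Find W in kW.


Isentropic work: W = m*(gamma/(gamma-1))*(R*T1/MW)*((P2/P1)^((gamma-1)/gamma) - 1)
T1 = 39 + 273.15 = 312.15 K
Pressure ratio = 11.1 / 7.4 = 1.5
Exponent = (1.35 - 1)/1.35 = 0.259259
(P2/P1)^exp - 1 = 1.5^0.259259 - 1 = 0.110844
W = 11.0 * 1.35 / 0.35 * 8.314 * 312.15 / 2 * 0.110844 = 6103

6103 kW


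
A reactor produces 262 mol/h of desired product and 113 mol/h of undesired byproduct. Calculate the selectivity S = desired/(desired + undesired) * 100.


Selectivity = desired / (desired + undesired) * 100
Total products = 262 + 113 = 375 mol/h
S = 262 / 375 * 100
= 0.6987 * 100
= 69.87 %

69.87 %


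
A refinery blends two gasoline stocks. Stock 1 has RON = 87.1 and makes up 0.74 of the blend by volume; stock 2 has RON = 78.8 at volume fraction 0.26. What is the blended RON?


Linear blending: RON_blend = sum(vi * RONi)
Contribution 1: 0.74 * 87.1 = 64.454
Contribution 2: 0.26 * 78.8 = 20.488
RON_blend = 64.454 + 20.488 = 84.942

84.942


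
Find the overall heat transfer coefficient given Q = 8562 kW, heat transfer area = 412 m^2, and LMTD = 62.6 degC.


From Q = U*A*LMTD, U = Q / (A * LMTD)
U = 8562 / (412 * 62.6) = 8562 / 25791.2 = 0.3320

0.3320 kW/(m^2*K)


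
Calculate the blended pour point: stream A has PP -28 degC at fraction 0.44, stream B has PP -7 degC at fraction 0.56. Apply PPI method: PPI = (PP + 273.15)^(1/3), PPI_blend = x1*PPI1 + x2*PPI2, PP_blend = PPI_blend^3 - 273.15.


PPI_1 = (-28 + 273.15)^(1/3) = 6.258601
PPI_2 = (-7 + 273.15)^(1/3) = 6.432436
PPI_blend = 0.44 * 6.258601 + 0.56 * 6.432436 = 6.355949
PP_blend = 6.355949^3 - 273.15 = 256.7682 - 273.15 = -16.38

-16.38 degC


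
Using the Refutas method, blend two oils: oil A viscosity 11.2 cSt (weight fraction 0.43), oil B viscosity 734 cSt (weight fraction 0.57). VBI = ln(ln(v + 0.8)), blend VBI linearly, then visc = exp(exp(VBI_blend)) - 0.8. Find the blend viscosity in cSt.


Refutas method: VBN_i = 14.534*ln(ln(visc_i + 0.8)) + 10.975, blended linearly by mass fraction; since VBN is linear in VBI_i = ln(ln(visc_i + 0.8)) and the fractions sum to 1, blend VBI directly: visc = exp(exp(VBI_blend)) - 0.8
VBI_1 = ln(ln(11.2 + 0.8)) = 0.910235
VBI_2 = ln(ln(734 + 0.8)) = 1.88701
VBI_blend = 0.43 * 0.910235 + 0.57 * 1.88701 = 1.467
visc_blend = exp(exp(1.467)) - 0.8 = 75.62

75.62 cSt


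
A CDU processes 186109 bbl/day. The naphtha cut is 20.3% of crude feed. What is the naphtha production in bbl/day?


Crude throughput = 186109 bbl/day
Fraction yield = 20.3%
yield = throughput * fraction / 100
yield = 186109 * 20.3 / 100 = 37780.127

37780.127 bbl/day


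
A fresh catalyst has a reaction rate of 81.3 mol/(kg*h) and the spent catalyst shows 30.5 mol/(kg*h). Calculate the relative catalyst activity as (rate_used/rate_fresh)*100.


Activity (%) = (rate_used / rate_fresh) * 100
rate_used = 30.5, rate_fresh = 81.3
= (30.5 / 81.3) * 100
= 0.3752 * 100 = 37.52

37.52 %


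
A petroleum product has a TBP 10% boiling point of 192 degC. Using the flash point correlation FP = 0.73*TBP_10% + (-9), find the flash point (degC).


FP = 0.73 * 192 + (-9) = 131.16

131.16 degC


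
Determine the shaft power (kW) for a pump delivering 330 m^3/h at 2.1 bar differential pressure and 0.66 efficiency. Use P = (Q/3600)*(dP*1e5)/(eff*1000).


Q = 330 / 3600 = 0.0916667 m^3/s
P = 0.0916667 * (2.1 * 1e5) / 0.66 / 1000 = 29.17

29.17 kW


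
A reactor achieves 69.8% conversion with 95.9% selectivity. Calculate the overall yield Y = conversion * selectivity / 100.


Overall yield = conversion (%) * selectivity (%) / 100
Conversion = 69.8%, Selectivity = 95.9%
Y = 69.8 * 95.9 / 100
= 66.9382 %

66.9382 %


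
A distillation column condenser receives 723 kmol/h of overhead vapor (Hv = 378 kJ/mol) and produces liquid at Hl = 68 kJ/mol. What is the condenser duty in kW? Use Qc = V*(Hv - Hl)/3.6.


Qc = 723 * (378 - 68) / 3.6 = 723 * 310 / 3.6 = 62260

62260 kW


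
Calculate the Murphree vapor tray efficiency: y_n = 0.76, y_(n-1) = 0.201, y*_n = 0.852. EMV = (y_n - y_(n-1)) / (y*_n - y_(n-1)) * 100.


Murphree vapor efficiency: EMV = (y_n - y_(n-1)) / (y*_n - y_(n-1)) * 100
EMV = (0.76 - 0.201) / (0.852 - 0.201) * 100 = 0.559 / 0.651 * 100 = 85.87

85.87 %


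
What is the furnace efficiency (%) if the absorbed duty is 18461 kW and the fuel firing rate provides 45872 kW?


Furnace efficiency = Q_absorbed / Q_fuel * 100
= 18461 / 45872 * 100 = 40.24

40.24 %


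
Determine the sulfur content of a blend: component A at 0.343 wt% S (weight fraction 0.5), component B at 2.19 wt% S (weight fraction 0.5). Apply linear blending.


Linear sulfur blending: S_blend = x1*S1 + x2*S2
Contribution 1: 0.5 * 0.343 = 0.1715 wt%
Contribution 2: 0.5 * 2.19 = 1.095 wt%
S_blend = 0.1715 + 1.095 = 1.2665

1.2665 wt%


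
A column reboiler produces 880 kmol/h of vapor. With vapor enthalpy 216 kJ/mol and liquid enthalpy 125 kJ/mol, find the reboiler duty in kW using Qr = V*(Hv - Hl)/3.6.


Qr = 880 * (216 - 125) / 3.6 = 880 * 91 / 3.6 = 22240

22240 kW


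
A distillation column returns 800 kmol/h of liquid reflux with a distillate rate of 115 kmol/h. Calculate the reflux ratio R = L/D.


Reflux ratio definition: R = L / D (liquid returned / distillate withdrawn)
L = 800 kmol/h, D = 115 kmol/h
R = 800 / 115 = 6.957

6.957


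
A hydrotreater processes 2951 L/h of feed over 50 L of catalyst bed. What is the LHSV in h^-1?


LHSV = volumetric feed rate / catalyst volume
= 2951 L/h / 50 L
= 59.02 h^-1

59.02 h^-1


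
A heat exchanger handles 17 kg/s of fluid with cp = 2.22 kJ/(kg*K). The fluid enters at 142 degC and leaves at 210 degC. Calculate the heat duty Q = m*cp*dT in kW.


Q = m_dot * cp * delta_T
delta_T = 210 - 142 = 68 K
Q = 17 * 2.22 * 68
= 37.74 * 68
= 2566.32 kW

2566.32 kW


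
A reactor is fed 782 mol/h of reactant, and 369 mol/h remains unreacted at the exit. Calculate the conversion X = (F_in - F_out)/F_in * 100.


X = (F_in - F_out) / F_in * 100
Moles reacted = 782 - 369 = 413
X = 413 / 782 * 100
= 0.5281 * 100
= 52.81 %

52.81 %


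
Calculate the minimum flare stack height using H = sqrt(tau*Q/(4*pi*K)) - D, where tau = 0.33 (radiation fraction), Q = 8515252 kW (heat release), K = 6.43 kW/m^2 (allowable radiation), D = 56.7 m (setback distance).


tau*Q/(4*pi*K) = 0.33 * 8515252 / (4 * pi * 6.43) = 34776.9
sqrt(34776.9) = 186.486
H = 186.486 - 56.7 = 129.8

129.8 m


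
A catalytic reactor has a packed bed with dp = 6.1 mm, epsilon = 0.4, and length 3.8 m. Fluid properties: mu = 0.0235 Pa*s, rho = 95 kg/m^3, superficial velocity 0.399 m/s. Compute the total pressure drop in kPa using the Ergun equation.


dp = 6.1 mm = 0.0061 m
Viscous term = 150*0.0235*0.399*(1-0.4)^2 / (0.0061^2*0.4^3) = 212615
Inertial term = 1.75*95*0.399^2*(1-0.4) / (0.0061*0.4^3) = 40677
dP/L = 212615 + 40677 = 253292 Pa/m
dP = 253292 * 3.8 / 1000 = 962.5 kPa

962.5 kPa


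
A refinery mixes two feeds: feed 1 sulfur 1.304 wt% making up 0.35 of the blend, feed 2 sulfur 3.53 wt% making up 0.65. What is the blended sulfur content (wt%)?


Linear sulfur blending: S_blend = x1*S1 + x2*S2
Contribution 1: 0.35 * 1.304 = 0.4564 wt%
Contribution 2: 0.65 * 3.53 = 2.2945 wt%
S_blend = 0.4564 + 2.2945 = 2.7509

2.7509 wt%


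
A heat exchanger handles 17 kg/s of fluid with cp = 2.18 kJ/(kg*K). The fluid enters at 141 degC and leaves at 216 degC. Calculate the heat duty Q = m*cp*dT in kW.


Q = m_dot * cp * delta_T
delta_T = 216 - 141 = 75 K
Q = 17 * 2.18 * 75
= 37.06 * 75
= 2779.5 kW

2779.5 kW


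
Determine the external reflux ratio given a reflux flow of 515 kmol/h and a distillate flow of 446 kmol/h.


Reflux ratio definition: R = L / D (liquid returned / distillate withdrawn)
L = 515 kmol/h, D = 446 kmol/h
R = 515 / 446 = 1.155

1.155


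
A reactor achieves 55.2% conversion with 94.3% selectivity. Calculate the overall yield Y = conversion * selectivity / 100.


Overall yield = conversion (%) * selectivity (%) / 100
Conversion = 55.2%, Selectivity = 94.3%
Y = 55.2 * 94.3 / 100
= 52.0536 %

52.0536 %


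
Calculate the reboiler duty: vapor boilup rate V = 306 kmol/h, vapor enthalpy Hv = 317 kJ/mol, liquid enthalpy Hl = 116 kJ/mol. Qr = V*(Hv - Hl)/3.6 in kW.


Qr = 306 * (317 - 116) / 3.6 = 306 * 201 / 3.6 = 17080

17080 kW


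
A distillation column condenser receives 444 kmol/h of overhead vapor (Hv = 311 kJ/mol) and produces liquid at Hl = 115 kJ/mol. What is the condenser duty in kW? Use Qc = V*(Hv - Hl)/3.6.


Qc = 444 * (311 - 115) / 3.6 = 444 * 196 / 3.6 = 24170

24170 kW


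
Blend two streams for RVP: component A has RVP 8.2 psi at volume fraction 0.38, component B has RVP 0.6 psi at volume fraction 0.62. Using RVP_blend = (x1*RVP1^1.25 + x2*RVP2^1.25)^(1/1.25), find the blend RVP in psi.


Chevron index: RVP_blend = (sum xi*RVPi^1.25)^(1/1.25)
RVP^1.25 terms: 0.38 * 8.2^1.25 + 0.62 * 0.6^1.25 = 5.60032
RVP_blend = 5.60032^(1/1.25) = 3.968

3.968 psi


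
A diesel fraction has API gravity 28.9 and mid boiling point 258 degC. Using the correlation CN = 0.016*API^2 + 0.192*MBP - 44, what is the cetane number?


CN = 0.016 * 28.9^2 + 0.192 * 258 - 44
CN = 13.36336 + 49.536 - 44 = 18.89936

18.89936


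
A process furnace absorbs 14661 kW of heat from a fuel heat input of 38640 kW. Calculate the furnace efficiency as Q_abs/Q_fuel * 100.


Furnace efficiency = Q_absorbed / Q_fuel * 100
= 14661 / 38640 * 100 = 37.94

37.94 %


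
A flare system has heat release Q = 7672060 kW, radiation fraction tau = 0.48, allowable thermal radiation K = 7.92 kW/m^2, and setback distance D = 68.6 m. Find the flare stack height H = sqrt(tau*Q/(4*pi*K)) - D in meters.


tau*Q/(4*pi*K) = 0.48 * 7672060 / (4 * pi * 7.92) = 37001.4
sqrt(37001.4) = 192.357
H = 192.357 - 68.6 = 123.8

123.8 m


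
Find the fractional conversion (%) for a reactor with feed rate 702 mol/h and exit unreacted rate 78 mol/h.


X = (F_in - F_out) / F_in * 100
Moles reacted = 702 - 78 = 624
X = 624 / 702 * 100
= 0.8889 * 100
= 88.89 %

88.89 %


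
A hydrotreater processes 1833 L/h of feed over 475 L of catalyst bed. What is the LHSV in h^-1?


LHSV = volumetric feed rate / catalyst volume
= 1833 L/h / 475 L
= 3.859 h^-1

3.859 h^-1


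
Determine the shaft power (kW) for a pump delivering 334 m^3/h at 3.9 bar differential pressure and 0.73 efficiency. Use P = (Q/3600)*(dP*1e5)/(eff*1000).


Q = 334 / 3600 = 0.0927778 m^3/s
P = 0.0927778 * (3.9 * 1e5) / 0.73 / 1000 = 49.57

49.57 kW


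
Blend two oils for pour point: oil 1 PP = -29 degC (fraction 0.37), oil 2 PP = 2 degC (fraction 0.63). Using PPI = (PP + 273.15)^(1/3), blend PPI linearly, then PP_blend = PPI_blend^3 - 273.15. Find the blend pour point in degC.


PPI_1 = (-29 + 273.15)^(1/3) = 6.25008
PPI_2 = (2 + 273.15)^(1/3) = 6.504139
PPI_blend = 0.37 * 6.25008 + 0.63 * 6.504139 = 6.410137
PP_blend = 6.410137^3 - 273.15 = 263.3916 - 273.15 = -9.76

-9.76 degC


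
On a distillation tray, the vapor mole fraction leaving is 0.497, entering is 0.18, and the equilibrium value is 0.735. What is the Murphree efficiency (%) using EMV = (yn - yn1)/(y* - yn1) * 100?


Murphree vapor efficiency: EMV = (y_n - y_(n-1)) / (y*_n - y_(n-1)) * 100
EMV = (0.497 - 0.18) / (0.735 - 0.18) * 100 = 0.317 / 0.555 * 100 = 57.12

57.12 %


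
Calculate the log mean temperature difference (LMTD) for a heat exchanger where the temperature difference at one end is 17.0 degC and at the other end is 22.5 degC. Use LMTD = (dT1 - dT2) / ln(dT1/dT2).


LMTD = (dT1 - dT2) / ln(dT1/dT2)
= (17.0 - 22.5) / ln(17.0 / 22.5) = -5.5 / -0.280302 = 19.62

19.62 degC


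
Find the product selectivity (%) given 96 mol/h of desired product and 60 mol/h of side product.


Selectivity = desired / (desired + undesired) * 100
Total products = 96 + 60 = 156 mol/h
S = 96 / 156 * 100
= 0.6154 * 100
= 61.54 %

61.54 %


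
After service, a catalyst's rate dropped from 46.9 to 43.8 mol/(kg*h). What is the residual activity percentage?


Activity (%) = (rate_used / rate_fresh) * 100
rate_used = 43.8, rate_fresh = 46.9
= (43.8 / 46.9) * 100
= 0.9339 * 100 = 93.39

93.39 %


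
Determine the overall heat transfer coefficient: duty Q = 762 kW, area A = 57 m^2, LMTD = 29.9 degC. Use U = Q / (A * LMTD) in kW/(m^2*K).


From Q = U*A*LMTD, U = Q / (A * LMTD)
U = 762 / (57 * 29.9) = 762 / 1704.3 = 0.4471

0.4471 kW/(m^2*K)


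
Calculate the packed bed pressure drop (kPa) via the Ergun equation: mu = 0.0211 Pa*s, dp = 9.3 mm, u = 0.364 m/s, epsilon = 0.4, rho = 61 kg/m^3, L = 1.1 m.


dp = 9.3 mm = 0.0093 m
Viscous term = 150*0.0211*0.364*(1-0.4)^2 / (0.0093^2*0.4^3) = 74925.9
Inertial term = 1.75*61*0.364^2*(1-0.4) / (0.0093*0.4^3) = 14258
dP/L = 74925.9 + 14258 = 89183.9 Pa/m
dP = 89183.9 * 1.1 / 1000 = 98.10 kPa

98.10 kPa


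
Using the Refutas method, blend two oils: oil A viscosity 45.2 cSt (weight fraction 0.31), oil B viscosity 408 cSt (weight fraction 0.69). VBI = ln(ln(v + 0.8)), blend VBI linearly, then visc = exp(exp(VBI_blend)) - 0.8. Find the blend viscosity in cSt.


Refutas method: VBN_i = 14.534*ln(ln(visc_i + 0.8)) + 10.975, blended linearly by mass fraction; since VBN is linear in VBI_i = ln(ln(visc_i + 0.8)) and the fractions sum to 1, blend VBI directly: visc = exp(exp(VBI_blend)) - 0.8
VBI_1 = ln(ln(45.2 + 0.8)) = 1.34251
VBI_2 = ln(ln(408 + 0.8)) = 1.79396
VBI_blend = 0.31 * 1.34251 + 0.69 * 1.79396 = 1.65401
visc_blend = exp(exp(1.65401)) - 0.8 = 185.6

185.6 cSt


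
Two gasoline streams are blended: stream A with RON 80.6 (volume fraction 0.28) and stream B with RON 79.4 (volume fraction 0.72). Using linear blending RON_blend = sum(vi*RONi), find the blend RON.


Linear blending: RON_blend = sum(vi * RONi)
Contribution 1: 0.28 * 80.6 = 22.568
Contribution 2: 0.72 * 79.4 = 57.168
RON_blend = 22.568 + 57.168 = 79.736

79.736


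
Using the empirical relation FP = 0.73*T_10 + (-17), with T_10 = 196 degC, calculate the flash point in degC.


FP = 0.73 * 196 + (-17) = 126.08

126.08 degC


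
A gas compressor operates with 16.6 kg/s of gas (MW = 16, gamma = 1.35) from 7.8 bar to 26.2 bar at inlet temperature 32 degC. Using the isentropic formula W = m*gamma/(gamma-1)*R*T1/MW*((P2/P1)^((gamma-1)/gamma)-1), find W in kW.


Isentropic work: W = m*(gamma/(gamma-1))*(R*T1/MW)*((P2/P1)^((gamma-1)/gamma) - 1)
T1 = 32 + 273.15 = 305.15 K
Pressure ratio = 26.2 / 7.8 = 3.35897
Exponent = (1.35 - 1)/1.35 = 0.259259
(P2/P1)^exp - 1 = 3.35897^0.259259 - 1 = 0.369064
W = 16.6 * 1.35 / 0.35 * 8.314 * 305.15 / 16 * 0.369064 = 3747

3747 kW


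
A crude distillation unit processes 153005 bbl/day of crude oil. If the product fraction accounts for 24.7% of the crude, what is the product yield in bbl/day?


Crude throughput = 153005 bbl/day
Fraction yield = 24.7%
yield = throughput * fraction / 100
yield = 153005 * 24.7 / 100 = 37792.235

37792.235 bbl/day


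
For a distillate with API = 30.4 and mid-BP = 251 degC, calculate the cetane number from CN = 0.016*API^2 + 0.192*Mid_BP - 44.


CN = 0.016 * 30.4^2 + 0.192 * 251 - 44
CN = 14.78656 + 48.192 - 44 = 18.97856

18.97856


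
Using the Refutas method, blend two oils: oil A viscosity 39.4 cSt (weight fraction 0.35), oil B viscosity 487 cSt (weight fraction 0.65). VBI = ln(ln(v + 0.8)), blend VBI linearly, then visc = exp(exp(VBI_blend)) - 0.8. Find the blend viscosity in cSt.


Refutas method: VBN_i = 14.534*ln(ln(visc_i + 0.8)) + 10.975, blended linearly by mass fraction; since VBN is linear in VBI_i = ln(ln(visc_i + 0.8)) and the fractions sum to 1, blend VBI directly: visc = exp(exp(VBI_blend)) - 0.8
VBI_1 = ln(ln(39.4 + 0.8)) = 1.30667
VBI_2 = ln(ln(487 + 0.8)) = 1.82292
VBI_blend = 0.35 * 1.30667 + 0.65 * 1.82292 = 1.64223
visc_blend = exp(exp(1.64223)) - 0.8 = 174.5

174.5 cSt


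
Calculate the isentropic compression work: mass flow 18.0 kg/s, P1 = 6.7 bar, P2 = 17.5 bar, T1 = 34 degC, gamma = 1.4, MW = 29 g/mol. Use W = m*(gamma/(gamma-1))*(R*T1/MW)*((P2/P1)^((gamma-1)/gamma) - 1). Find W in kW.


Isentropic work: W = m*(gamma/(gamma-1))*(R*T1/MW)*((P2/P1)^((gamma-1)/gamma) - 1)
T1 = 34 + 273.15 = 307.15 K
Pressure ratio = 17.5 / 6.7 = 2.61194
Exponent = (1.4 - 1)/1.4 = 0.285714
(P2/P1)^exp - 1 = 2.61194^0.285714 - 1 = 0.315625
W = 18.0 * 1.4 / 0.4 * 8.314 * 307.15 / 29 * 0.315625 = 1751

1751 kW


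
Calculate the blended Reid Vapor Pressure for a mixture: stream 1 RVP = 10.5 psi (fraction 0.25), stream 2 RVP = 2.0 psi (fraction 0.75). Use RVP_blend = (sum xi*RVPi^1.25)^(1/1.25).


Chevron index: RVP_blend = (sum xi*RVPi^1.25)^(1/1.25)
RVP^1.25 terms: 0.25 * 10.5^1.25 + 0.75 * 2.0^1.25 = 6.50908
RVP_blend = 6.50908^(1/1.25) = 4.475

4.475 psi


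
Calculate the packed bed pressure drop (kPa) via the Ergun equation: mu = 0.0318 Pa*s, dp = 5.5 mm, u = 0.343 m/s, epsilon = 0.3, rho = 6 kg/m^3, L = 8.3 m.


dp = 5.5 mm = 0.0055 m
Viscous term = 150*0.0318*0.343*(1-0.3)^2 / (0.0055^2*0.3^3) = 981566
Inertial term = 1.75*6*0.343^2*(1-0.3) / (0.0055*0.3^3) = 5823.03
dP/L = 981566 + 5823.03 = 987389 Pa/m
dP = 987389 * 8.3 / 1000 = 8195 kPa

8195 kPa


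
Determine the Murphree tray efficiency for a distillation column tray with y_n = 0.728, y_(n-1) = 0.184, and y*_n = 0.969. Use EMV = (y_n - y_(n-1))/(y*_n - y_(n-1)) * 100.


Murphree vapor efficiency: EMV = (y_n - y_(n-1)) / (y*_n - y_(n-1)) * 100
EMV = (0.728 - 0.184) / (0.969 - 0.184) * 100 = 0.544 / 0.785 * 100 = 69.30

69.30 %


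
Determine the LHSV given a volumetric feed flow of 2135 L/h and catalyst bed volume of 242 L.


LHSV = volumetric feed rate / catalyst volume
= 2135 L/h / 242 L
= 8.822 h^-1

8.822 h^-1


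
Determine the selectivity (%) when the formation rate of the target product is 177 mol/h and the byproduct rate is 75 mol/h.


Selectivity = desired / (desired + undesired) * 100
Total products = 177 + 75 = 252 mol/h
S = 177 / 252 * 100
= 0.7024 * 100
= 70.24 %

70.24 %


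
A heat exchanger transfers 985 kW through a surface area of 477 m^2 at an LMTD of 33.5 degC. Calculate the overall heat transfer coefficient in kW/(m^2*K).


From Q = U*A*LMTD, U = Q / (A * LMTD)
U = 985 / (477 * 33.5) = 985 / 15979.5 = 0.06164

0.06164 kW/(m^2*K)


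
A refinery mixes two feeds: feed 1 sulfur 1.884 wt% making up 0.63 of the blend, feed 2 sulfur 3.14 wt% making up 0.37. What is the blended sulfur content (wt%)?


Linear sulfur blending: S_blend = x1*S1 + x2*S2
Contribution 1: 0.63 * 1.884 = 1.18692 wt%
Contribution 2: 0.37 * 3.14 = 1.1618 wt%
S_blend = 1.18692 + 1.1618 = 2.34872

2.34872 wt%


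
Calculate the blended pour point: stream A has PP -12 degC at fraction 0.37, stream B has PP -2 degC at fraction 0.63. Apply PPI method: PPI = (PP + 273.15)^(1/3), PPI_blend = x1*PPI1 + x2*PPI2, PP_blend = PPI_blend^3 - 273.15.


PPI_1 = (-12 + 273.15)^(1/3) = 6.391901
PPI_2 = (-2 + 273.15)^(1/3) = 6.472467
PPI_blend = 0.37 * 6.391901 + 0.63 * 6.472467 = 6.442658
PP_blend = 6.442658^3 - 273.15 = 267.4208 - 273.15 = -5.73

-5.73 degC


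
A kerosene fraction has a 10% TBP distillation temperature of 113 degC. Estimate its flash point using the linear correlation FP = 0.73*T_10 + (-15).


FP = 0.73 * 113 + (-15) = 67.49

67.49 degC


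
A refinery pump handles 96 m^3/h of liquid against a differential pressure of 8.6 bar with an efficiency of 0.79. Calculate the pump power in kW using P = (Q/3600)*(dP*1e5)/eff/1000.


Q = 96 / 3600 = 0.0266667 m^3/s
P = 0.0266667 * (8.6 * 1e5) / 0.79 / 1000 = 29.03

29.03 kW


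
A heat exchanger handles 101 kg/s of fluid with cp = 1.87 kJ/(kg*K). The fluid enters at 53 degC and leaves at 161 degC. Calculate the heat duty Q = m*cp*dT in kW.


Q = m_dot * cp * delta_T
delta_T = 161 - 53 = 108 K
Q = 101 * 1.87 * 108
= 188.87 * 108
= 20397.96 kW

20397.96 kW


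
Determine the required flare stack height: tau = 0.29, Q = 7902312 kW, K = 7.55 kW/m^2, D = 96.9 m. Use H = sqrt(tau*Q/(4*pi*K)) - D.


tau*Q/(4*pi*K) = 0.29 * 7902312 / (4 * pi * 7.55) = 24154.3
sqrt(24154.3) = 155.417
H = 155.417 - 96.9 = 58.52

58.52 m


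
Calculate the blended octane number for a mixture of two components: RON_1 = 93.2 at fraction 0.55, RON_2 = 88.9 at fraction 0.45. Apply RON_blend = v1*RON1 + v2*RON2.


Linear blending: RON_blend = sum(vi * RONi)
Contribution 1: 0.55 * 93.2 = 51.26
Contribution 2: 0.45 * 88.9 = 40.005
RON_blend = 51.26 + 40.005 = 91.265

91.265


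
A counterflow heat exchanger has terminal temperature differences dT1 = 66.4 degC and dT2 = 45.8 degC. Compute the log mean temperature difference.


LMTD = (dT1 - dT2) / ln(dT1/dT2)
= (66.4 - 45.8) / ln(66.4 / 45.8) = 20.6 / 0.371413 = 55.46

55.46 degC


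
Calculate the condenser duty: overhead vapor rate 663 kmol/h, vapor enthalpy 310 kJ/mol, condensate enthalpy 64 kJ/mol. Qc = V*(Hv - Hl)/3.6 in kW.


Qc = 663 * (310 - 64) / 3.6 = 663 * 246 / 3.6 = 45300

45300 kW


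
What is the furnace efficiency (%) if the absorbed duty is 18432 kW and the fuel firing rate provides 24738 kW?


Furnace efficiency = Q_absorbed / Q_fuel * 100
= 18432 / 24738 * 100 = 74.51

74.51 %


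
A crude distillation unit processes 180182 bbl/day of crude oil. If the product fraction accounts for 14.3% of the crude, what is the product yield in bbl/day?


Crude throughput = 180182 bbl/day
Fraction yield = 14.3%
yield = throughput * fraction / 100
yield = 180182 * 14.3 / 100 = 25766.026

25766.026 bbl/day


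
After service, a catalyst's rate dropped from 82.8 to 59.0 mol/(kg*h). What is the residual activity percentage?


Activity (%) = (rate_used / rate_fresh) * 100
rate_used = 59.0, rate_fresh = 82.8
= (59.0 / 82.8) * 100
= 0.7126 * 100 = 71.26

71.26 %


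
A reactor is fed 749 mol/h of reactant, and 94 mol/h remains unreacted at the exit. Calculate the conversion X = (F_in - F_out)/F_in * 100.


X = (F_in - F_out) / F_in * 100
Moles reacted = 749 - 94 = 655
X = 655 / 749 * 100
= 0.8745 * 100
= 87.45 %

87.45 %


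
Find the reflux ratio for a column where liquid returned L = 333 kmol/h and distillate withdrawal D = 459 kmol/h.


Reflux ratio definition: R = L / D (liquid returned / distillate withdrawn)
L = 333 kmol/h, D = 459 kmol/h
R = 333 / 459 = 0.7255

0.7255


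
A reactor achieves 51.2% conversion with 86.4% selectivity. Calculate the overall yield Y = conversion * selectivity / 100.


Overall yield = conversion (%) * selectivity (%) / 100
Conversion = 51.2%, Selectivity = 86.4%
Y = 51.2 * 86.4 / 100
= 44.2368 %

44.2368 %


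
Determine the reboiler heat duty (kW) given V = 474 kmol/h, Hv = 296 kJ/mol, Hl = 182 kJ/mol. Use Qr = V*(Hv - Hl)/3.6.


Qr = 474 * (296 - 182) / 3.6 = 474 * 114 / 3.6 = 15010

15010 kW


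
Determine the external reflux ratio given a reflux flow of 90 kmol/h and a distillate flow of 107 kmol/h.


Reflux ratio definition: R = L / D (liquid returned / distillate withdrawn)
L = 90 kmol/h, D = 107 kmol/h
R = 90 / 107 = 0.8411

0.8411


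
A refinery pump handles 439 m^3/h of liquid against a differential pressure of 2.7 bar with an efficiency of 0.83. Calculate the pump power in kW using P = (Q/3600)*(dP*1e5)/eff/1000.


Q = 439 / 3600 = 0.121944 m^3/s
P = 0.121944 * (2.7 * 1e5) / 0.83 / 1000 = 39.67

39.67 kW


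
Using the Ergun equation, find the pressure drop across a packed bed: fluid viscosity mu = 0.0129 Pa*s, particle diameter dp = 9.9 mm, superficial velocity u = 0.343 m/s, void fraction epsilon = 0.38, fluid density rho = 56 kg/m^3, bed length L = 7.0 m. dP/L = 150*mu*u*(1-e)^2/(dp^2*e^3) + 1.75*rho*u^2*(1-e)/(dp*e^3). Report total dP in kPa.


dp = 9.9 mm = 0.0099 m
Viscous term = 150*0.0129*0.343*(1-0.38)^2 / (0.0099^2*0.38^3) = 47439.2
Inertial term = 1.75*56*0.343^2*(1-0.38) / (0.0099*0.38^3) = 13158.9
dP/L = 47439.2 + 13158.9 = 60598.1 Pa/m
dP = 60598.1 * 7.0 / 1000 = 424.2 kPa

424.2 kPa


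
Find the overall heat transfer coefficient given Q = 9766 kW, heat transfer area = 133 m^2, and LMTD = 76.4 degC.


From Q = U*A*LMTD, U = Q / (A * LMTD)
U = 9766 / (133 * 76.4) = 9766 / 10161.2 = 0.9611

0.9611 kW/(m^2*K)


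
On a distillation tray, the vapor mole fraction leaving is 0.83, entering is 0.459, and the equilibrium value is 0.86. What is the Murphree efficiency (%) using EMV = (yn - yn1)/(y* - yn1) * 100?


Murphree vapor efficiency: EMV = (y_n - y_(n-1)) / (y*_n - y_(n-1)) * 100
EMV = (0.83 - 0.459) / (0.86 - 0.459) * 100 = 0.371 / 0.401 * 100 = 92.52

92.52 %


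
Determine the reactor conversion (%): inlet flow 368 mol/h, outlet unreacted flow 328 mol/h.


X = (F_in - F_out) / F_in * 100
Moles reacted = 368 - 328 = 40
X = 40 / 368 * 100
= 0.1087 * 100
= 10.87 %

10.87 %


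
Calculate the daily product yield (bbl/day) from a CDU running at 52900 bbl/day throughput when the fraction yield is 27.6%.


Crude throughput = 52900 bbl/day
Fraction yield = 27.6%
yield = throughput * fraction / 100
yield = 52900 * 27.6 / 100 = 14600.4

14600.4 bbl/day


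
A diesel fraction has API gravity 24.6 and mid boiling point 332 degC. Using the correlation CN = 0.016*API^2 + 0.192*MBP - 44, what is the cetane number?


CN = 0.016 * 24.6^2 + 0.192 * 332 - 44
CN = 9.68256 + 63.744 - 44 = 29.42656

29.42656


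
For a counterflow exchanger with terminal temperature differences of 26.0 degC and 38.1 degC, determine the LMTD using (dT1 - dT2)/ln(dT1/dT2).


LMTD = (dT1 - dT2) / ln(dT1/dT2)
= (26.0 - 38.1) / ln(26.0 / 38.1) = -12.1 / -0.382118 = 31.67

31.67 degC


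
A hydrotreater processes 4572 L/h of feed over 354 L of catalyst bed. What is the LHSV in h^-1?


LHSV = volumetric feed rate / catalyst volume
= 4572 L/h / 354 L
= 12.92 h^-1

12.92 h^-1


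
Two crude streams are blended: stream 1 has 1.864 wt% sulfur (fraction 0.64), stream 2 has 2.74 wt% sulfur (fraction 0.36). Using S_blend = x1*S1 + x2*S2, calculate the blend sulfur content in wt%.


Linear sulfur blending: S_blend = x1*S1 + x2*S2
Contribution 1: 0.64 * 1.864 = 1.19296 wt%
Contribution 2: 0.36 * 2.74 = 0.9864 wt%
S_blend = 1.19296 + 0.9864 = 2.17936

2.17936 wt%


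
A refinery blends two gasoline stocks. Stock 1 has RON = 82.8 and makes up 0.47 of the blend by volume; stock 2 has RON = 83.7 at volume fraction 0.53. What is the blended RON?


Linear blending: RON_blend = sum(vi * RONi)
Contribution 1: 0.47 * 82.8 = 38.916
Contribution 2: 0.53 * 83.7 = 44.361
RON_blend = 38.916 + 44.361 = 83.277

83.277


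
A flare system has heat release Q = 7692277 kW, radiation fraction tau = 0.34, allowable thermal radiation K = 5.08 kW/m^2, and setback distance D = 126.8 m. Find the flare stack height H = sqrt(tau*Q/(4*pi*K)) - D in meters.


tau*Q/(4*pi*K) = 0.34 * 7692277 / (4 * pi * 5.08) = 40969.5
sqrt(40969.5) = 202.409
H = 202.409 - 126.8 = 75.61

75.61 m


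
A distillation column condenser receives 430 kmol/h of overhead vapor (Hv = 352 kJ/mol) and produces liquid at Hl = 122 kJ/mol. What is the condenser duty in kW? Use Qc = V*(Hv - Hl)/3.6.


Qc = 430 * (352 - 122) / 3.6 = 430 * 230 / 3.6 = 27470

27470 kW


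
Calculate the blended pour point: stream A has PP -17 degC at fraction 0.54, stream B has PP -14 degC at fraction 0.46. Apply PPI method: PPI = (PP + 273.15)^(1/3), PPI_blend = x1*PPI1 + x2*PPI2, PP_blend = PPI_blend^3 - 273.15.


PPI_1 = (-17 + 273.15)^(1/3) = 6.350844
PPI_2 = (-14 + 273.15)^(1/3) = 6.375541
PPI_blend = 0.54 * 6.350844 + 0.46 * 6.375541 = 6.362205
PP_blend = 6.362205^3 - 273.15 = 257.5271 - 273.15 = -15.62

-15.62 degC


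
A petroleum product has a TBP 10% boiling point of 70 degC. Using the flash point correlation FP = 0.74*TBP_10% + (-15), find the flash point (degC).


FP = 0.74 * 70 + (-15) = 36.8

36.8 degC


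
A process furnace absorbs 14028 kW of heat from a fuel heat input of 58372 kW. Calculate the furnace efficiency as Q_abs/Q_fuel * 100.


Furnace efficiency = Q_absorbed / Q_fuel * 100
= 14028 / 58372 * 100 = 24.03

24.03 %


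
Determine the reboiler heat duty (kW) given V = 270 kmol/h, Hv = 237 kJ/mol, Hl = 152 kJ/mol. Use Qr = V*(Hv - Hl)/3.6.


Qr = 270 * (237 - 152) / 3.6 = 270 * 85 / 3.6 = 6375

6375 kW


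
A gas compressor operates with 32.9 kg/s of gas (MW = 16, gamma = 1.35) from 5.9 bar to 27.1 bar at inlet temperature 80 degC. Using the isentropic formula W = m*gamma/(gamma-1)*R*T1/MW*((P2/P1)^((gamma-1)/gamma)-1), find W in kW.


Isentropic work: W = m*(gamma/(gamma-1))*(R*T1/MW)*((P2/P1)^((gamma-1)/gamma) - 1)
T1 = 80 + 273.15 = 353.15 K
Pressure ratio = 27.1 / 5.9 = 4.59322
Exponent = (1.35 - 1)/1.35 = 0.259259
(P2/P1)^exp - 1 = 4.59322^0.259259 - 1 = 0.484772
W = 32.9 * 1.35 / 0.35 * 8.314 * 353.15 / 16 * 0.484772 = 11290

11290 kW


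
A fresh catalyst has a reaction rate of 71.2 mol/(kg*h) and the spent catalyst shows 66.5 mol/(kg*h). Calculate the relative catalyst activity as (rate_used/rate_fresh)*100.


Activity (%) = (rate_used / rate_fresh) * 100
rate_used = 66.5, rate_fresh = 71.2
= (66.5 / 71.2) * 100
= 0.9340 * 100 = 93.40

93.40 %


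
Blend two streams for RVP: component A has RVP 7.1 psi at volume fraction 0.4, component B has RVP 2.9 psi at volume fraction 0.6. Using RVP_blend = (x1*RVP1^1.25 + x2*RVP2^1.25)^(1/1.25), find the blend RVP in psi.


Chevron index: RVP_blend = (sum xi*RVPi^1.25)^(1/1.25)
RVP^1.25 terms: 0.4 * 7.1^1.25 + 0.6 * 2.9^1.25 = 6.90653
RVP_blend = 6.90653^(1/1.25) = 4.693

4.693 psi


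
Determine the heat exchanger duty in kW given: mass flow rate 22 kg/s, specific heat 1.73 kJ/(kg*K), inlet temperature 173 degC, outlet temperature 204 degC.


Q = m_dot * cp * delta_T
delta_T = 204 - 173 = 31 K
Q = 22 * 1.73 * 31
= 38.06 * 31
= 1179.86 kW

1179.86 kW


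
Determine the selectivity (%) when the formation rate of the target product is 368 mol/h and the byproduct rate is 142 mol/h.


Selectivity = desired / (desired + undesired) * 100
Total products = 368 + 142 = 510 mol/h
S = 368 / 510 * 100
= 0.7216 * 100
= 72.16 %

72.16 %


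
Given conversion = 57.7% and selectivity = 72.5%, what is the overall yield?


Overall yield = conversion (%) * selectivity (%) / 100
Conversion = 57.7%, Selectivity = 72.5%
Y = 57.7 * 72.5 / 100
= 41.8325 %

41.8325 %


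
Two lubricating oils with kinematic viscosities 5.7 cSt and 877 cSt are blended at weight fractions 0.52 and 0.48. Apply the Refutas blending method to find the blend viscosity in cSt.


Refutas method: VBN_i = 14.534*ln(ln(visc_i + 0.8)) + 10.975, blended linearly by mass fraction; since VBN is linear in VBI_i = ln(ln(visc_i + 0.8)) and the fractions sum to 1, blend VBI directly: visc = exp(exp(VBI_blend)) - 0.8
VBI_1 = ln(ln(5.7 + 0.8)) = 0.626902
VBI_2 = ln(ln(877 + 0.8)) = 1.9136
VBI_blend = 0.52 * 0.626902 + 0.48 * 1.9136 = 1.24452
visc_blend = exp(exp(1.24452)) - 0.8 = 31.38

31.38 cSt


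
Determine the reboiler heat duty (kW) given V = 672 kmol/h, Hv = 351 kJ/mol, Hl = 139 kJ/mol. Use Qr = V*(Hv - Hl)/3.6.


Qr = 672 * (351 - 139) / 3.6 = 672 * 212 / 3.6 = 39570

39570 kW


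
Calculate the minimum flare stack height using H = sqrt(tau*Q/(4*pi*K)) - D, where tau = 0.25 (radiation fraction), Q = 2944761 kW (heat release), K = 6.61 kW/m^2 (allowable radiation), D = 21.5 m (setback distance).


tau*Q/(4*pi*K) = 0.25 * 2944761 / (4 * pi * 6.61) = 8862.96
sqrt(8862.96) = 94.1433
H = 94.1433 - 21.5 = 72.64

72.64 m


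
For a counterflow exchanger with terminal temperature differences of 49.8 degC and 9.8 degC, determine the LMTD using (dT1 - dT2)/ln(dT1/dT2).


LMTD = (dT1 - dT2) / ln(dT1/dT2)
= (49.8 - 9.8) / ln(49.8 / 9.8) = 40 / 1.62563 = 24.61

24.61 degC


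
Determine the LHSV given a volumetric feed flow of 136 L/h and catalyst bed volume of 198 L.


LHSV = volumetric feed rate / catalyst volume
= 136 L/h / 198 L
= 0.6869 h^-1

0.6869 h^-1


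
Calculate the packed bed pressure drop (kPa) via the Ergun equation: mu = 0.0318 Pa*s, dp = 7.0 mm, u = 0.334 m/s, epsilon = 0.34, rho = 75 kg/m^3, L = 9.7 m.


dp = 7.0 mm = 0.007 m
Viscous term = 150*0.0318*0.334*(1-0.34)^2 / (0.007^2*0.34^3) = 360346
Inertial term = 1.75*75*0.334^2*(1-0.34) / (0.007*0.34^3) = 35123.8
dP/L = 360346 + 35123.8 = 395470 Pa/m
dP = 395470 * 9.7 / 1000 = 3836 kPa

3836 kPa


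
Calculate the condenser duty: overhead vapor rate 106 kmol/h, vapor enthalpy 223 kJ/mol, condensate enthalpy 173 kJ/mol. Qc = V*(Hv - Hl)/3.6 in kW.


Qc = 106 * (223 - 173) / 3.6 = 106 * 50 / 3.6 = 1472

1472 kW


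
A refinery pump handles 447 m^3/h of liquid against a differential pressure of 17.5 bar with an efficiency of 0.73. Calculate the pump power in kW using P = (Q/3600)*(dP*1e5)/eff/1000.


Q = 447 / 3600 = 0.124167 m^3/s
P = 0.124167 * (17.5 * 1e5) / 0.73 / 1000 = 297.7

297.7 kW


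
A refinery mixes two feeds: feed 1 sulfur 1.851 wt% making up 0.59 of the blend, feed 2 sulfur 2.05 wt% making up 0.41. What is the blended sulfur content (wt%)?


Linear sulfur blending: S_blend = x1*S1 + x2*S2
Contribution 1: 0.59 * 1.851 = 1.09209 wt%
Contribution 2: 0.41 * 2.05 = 0.8405 wt%
S_blend = 1.09209 + 0.8405 = 1.93259

1.93259 wt%


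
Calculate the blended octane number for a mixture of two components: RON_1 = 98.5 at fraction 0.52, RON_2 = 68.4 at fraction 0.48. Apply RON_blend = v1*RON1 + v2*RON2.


Linear blending: RON_blend = sum(vi * RONi)
Contribution 1: 0.52 * 98.5 = 51.22
Contribution 2: 0.48 * 68.4 = 32.832
RON_blend = 51.22 + 32.832 = 84.052

84.052


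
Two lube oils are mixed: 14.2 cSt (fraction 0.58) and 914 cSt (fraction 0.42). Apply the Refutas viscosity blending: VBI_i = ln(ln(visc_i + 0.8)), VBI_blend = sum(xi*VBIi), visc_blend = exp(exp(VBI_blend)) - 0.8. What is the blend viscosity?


Refutas method: VBN_i = 14.534*ln(ln(visc_i + 0.8)) + 10.975, blended linearly by mass fraction; since VBN is linear in VBI_i = ln(ln(visc_i + 0.8)) and the fractions sum to 1, blend VBI directly: visc = exp(exp(VBI_blend)) - 0.8
VBI_1 = ln(ln(14.2 + 0.8)) = 0.996229
VBI_2 = ln(ln(914 + 0.8)) = 1.91967
VBI_blend = 0.58 * 0.996229 + 0.42 * 1.91967 = 1.38407
visc_blend = exp(exp(1.38407)) - 0.8 = 53.32

53.32 cSt


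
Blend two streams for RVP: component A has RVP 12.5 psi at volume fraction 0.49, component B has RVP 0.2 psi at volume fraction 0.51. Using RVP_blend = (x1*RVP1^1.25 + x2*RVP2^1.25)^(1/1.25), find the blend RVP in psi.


Chevron index: RVP_blend = (sum xi*RVPi^1.25)^(1/1.25)
RVP^1.25 terms: 0.49 * 12.5^1.25 + 0.51 * 0.2^1.25 = 11.5851
RVP_blend = 11.5851^(1/1.25) = 7.098

7.098 psi


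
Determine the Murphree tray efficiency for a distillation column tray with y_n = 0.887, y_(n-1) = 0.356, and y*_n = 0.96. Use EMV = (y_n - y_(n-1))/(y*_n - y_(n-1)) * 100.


Murphree vapor efficiency: EMV = (y_n - y_(n-1)) / (y*_n - y_(n-1)) * 100
EMV = (0.887 - 0.356) / (0.96 - 0.356) * 100 = 0.531 / 0.604 * 100 = 87.91

87.91 %


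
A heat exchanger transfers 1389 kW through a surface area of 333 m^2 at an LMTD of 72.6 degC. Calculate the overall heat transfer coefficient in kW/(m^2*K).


From Q = U*A*LMTD, U = Q / (A * LMTD)
U = 1389 / (333 * 72.6) = 1389 / 24175.8 = 0.05745

0.05745 kW/(m^2*K)


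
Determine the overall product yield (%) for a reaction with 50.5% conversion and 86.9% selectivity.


Overall yield = conversion (%) * selectivity (%) / 100
Conversion = 50.5%, Selectivity = 86.9%
Y = 50.5 * 86.9 / 100
= 43.8845 %

43.8845 %


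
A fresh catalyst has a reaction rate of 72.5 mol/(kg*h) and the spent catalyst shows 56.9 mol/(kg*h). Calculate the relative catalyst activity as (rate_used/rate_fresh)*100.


Activity (%) = (rate_used / rate_fresh) * 100
rate_used = 56.9, rate_fresh = 72.5
= (56.9 / 72.5) * 100
= 0.7848 * 100 = 78.48

78.48 %


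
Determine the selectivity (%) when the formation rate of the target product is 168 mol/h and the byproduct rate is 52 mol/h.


Selectivity = desired / (desired + undesired) * 100
Total products = 168 + 52 = 220 mol/h
S = 168 / 220 * 100
= 0.7636 * 100
= 76.36 %

76.36 %


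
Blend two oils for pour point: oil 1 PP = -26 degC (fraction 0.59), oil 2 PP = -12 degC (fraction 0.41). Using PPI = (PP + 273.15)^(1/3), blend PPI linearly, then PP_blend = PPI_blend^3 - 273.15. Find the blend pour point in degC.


PPI_1 = (-26 + 273.15)^(1/3) = 6.275575
PPI_2 = (-12 + 273.15)^(1/3) = 6.391901
PPI_blend = 0.59 * 6.275575 + 0.41 * 6.391901 = 6.323269
PP_blend = 6.323269^3 - 273.15 = 252.8279 - 273.15 = -20.32

-20.32 degC


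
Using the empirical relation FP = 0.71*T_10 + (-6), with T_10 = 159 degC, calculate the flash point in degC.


FP = 0.71 * 159 + (-6) = 106.89

106.89 degC


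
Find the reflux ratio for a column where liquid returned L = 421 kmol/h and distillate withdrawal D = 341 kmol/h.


Reflux ratio definition: R = L / D (liquid returned / distillate withdrawn)
L = 421 kmol/h, D = 341 kmol/h
R = 421 / 341 = 1.235

1.235


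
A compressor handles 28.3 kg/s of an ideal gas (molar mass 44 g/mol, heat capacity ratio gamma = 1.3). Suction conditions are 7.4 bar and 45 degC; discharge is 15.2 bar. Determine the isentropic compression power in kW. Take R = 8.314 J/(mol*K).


Isentropic work: W = m*(gamma/(gamma-1))*(R*T1/MW)*((P2/P1)^((gamma-1)/gamma) - 1)
T1 = 45 + 273.15 = 318.15 K
Pressure ratio = 15.2 / 7.4 = 2.05405
Exponent = (1.3 - 1)/1.3 = 0.230769
(P2/P1)^exp - 1 = 2.05405^0.230769 - 1 = 0.180704
W = 28.3 * 1.3 / 0.3 * 8.314 * 318.15 / 44 * 0.180704 = 1332

1332 kW


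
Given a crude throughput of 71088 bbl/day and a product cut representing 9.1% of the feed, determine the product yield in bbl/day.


Crude throughput = 71088 bbl/day
Fraction yield = 9.1%
yield = throughput * fraction / 100
yield = 71088 * 9.1 / 100 = 6469.008

6469.008 bbl/day


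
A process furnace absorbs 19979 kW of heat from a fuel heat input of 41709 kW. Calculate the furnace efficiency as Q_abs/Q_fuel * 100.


Furnace efficiency = Q_absorbed / Q_fuel * 100
= 19979 / 41709 * 100 = 47.90

47.90 %
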